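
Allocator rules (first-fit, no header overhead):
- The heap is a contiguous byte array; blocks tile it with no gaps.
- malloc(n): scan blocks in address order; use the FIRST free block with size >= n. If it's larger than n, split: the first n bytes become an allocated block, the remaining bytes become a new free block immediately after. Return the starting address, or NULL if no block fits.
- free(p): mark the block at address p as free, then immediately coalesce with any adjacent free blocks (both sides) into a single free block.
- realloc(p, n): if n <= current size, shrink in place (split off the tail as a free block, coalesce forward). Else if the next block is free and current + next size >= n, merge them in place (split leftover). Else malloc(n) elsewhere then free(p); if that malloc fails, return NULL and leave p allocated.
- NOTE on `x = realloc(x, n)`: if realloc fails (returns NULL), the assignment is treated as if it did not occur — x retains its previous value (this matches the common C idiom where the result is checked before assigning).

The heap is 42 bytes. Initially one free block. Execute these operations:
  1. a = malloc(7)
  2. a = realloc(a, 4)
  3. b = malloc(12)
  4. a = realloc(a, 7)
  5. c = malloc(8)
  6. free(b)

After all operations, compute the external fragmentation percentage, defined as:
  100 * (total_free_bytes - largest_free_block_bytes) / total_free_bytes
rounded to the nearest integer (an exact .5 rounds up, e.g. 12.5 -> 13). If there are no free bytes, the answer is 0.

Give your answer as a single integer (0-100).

Answer: 41

Derivation:
Op 1: a = malloc(7) -> a = 0; heap: [0-6 ALLOC][7-41 FREE]
Op 2: a = realloc(a, 4) -> a = 0; heap: [0-3 ALLOC][4-41 FREE]
Op 3: b = malloc(12) -> b = 4; heap: [0-3 ALLOC][4-15 ALLOC][16-41 FREE]
Op 4: a = realloc(a, 7) -> a = 16; heap: [0-3 FREE][4-15 ALLOC][16-22 ALLOC][23-41 FREE]
Op 5: c = malloc(8) -> c = 23; heap: [0-3 FREE][4-15 ALLOC][16-22 ALLOC][23-30 ALLOC][31-41 FREE]
Op 6: free(b) -> (freed b); heap: [0-15 FREE][16-22 ALLOC][23-30 ALLOC][31-41 FREE]
Free blocks: [16 11] total_free=27 largest=16 -> 100*(27-16)/27 = 1100/27 ≈ 40.741 -> rounds to 41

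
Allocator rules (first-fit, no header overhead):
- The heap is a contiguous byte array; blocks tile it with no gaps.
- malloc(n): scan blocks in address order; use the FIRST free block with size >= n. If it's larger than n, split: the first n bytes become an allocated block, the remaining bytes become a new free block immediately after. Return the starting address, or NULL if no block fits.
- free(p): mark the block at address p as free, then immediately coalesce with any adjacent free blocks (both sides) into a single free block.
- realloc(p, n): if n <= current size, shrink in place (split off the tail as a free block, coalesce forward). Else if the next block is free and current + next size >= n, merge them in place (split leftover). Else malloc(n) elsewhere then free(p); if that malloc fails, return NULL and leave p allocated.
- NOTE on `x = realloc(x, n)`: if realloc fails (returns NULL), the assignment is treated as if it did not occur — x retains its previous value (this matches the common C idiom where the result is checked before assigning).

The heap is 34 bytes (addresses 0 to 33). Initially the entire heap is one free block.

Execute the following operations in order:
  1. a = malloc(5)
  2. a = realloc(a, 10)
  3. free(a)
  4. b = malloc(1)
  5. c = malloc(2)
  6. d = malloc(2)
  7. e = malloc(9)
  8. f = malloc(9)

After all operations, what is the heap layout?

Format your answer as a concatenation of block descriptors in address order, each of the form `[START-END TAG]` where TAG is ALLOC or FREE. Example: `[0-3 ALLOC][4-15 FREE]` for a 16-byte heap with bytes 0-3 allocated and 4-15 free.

Op 1: a = malloc(5) -> a = 0; heap: [0-4 ALLOC][5-33 FREE]
Op 2: a = realloc(a, 10) -> a = 0; heap: [0-9 ALLOC][10-33 FREE]
Op 3: free(a) -> (freed a); heap: [0-33 FREE]
Op 4: b = malloc(1) -> b = 0; heap: [0-0 ALLOC][1-33 FREE]
Op 5: c = malloc(2) -> c = 1; heap: [0-0 ALLOC][1-2 ALLOC][3-33 FREE]
Op 6: d = malloc(2) -> d = 3; heap: [0-0 ALLOC][1-2 ALLOC][3-4 ALLOC][5-33 FREE]
Op 7: e = malloc(9) -> e = 5; heap: [0-0 ALLOC][1-2 ALLOC][3-4 ALLOC][5-13 ALLOC][14-33 FREE]
Op 8: f = malloc(9) -> f = 14; heap: [0-0 ALLOC][1-2 ALLOC][3-4 ALLOC][5-13 ALLOC][14-22 ALLOC][23-33 FREE]

Answer: [0-0 ALLOC][1-2 ALLOC][3-4 ALLOC][5-13 ALLOC][14-22 ALLOC][23-33 FREE]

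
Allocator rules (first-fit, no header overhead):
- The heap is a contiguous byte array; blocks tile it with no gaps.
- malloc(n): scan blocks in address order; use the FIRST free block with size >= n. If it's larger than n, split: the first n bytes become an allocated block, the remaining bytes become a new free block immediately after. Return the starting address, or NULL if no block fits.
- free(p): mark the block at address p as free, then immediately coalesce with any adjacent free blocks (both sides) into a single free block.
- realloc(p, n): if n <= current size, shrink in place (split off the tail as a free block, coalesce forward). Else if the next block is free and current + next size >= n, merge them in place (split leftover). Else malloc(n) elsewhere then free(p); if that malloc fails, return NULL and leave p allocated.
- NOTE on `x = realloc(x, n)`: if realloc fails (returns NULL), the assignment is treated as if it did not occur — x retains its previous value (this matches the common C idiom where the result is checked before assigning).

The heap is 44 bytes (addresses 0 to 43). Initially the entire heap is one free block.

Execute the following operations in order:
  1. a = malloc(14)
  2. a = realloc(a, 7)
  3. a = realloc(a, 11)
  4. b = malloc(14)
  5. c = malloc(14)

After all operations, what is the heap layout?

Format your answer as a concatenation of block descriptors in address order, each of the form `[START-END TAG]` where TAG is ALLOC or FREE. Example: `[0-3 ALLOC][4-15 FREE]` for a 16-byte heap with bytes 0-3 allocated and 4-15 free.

Answer: [0-10 ALLOC][11-24 ALLOC][25-38 ALLOC][39-43 FREE]

Derivation:
Op 1: a = malloc(14) -> a = 0; heap: [0-13 ALLOC][14-43 FREE]
Op 2: a = realloc(a, 7) -> a = 0; heap: [0-6 ALLOC][7-43 FREE]
Op 3: a = realloc(a, 11) -> a = 0; heap: [0-10 ALLOC][11-43 FREE]
Op 4: b = malloc(14) -> b = 11; heap: [0-10 ALLOC][11-24 ALLOC][25-43 FREE]
Op 5: c = malloc(14) -> c = 25; heap: [0-10 ALLOC][11-24 ALLOC][25-38 ALLOC][39-43 FREE]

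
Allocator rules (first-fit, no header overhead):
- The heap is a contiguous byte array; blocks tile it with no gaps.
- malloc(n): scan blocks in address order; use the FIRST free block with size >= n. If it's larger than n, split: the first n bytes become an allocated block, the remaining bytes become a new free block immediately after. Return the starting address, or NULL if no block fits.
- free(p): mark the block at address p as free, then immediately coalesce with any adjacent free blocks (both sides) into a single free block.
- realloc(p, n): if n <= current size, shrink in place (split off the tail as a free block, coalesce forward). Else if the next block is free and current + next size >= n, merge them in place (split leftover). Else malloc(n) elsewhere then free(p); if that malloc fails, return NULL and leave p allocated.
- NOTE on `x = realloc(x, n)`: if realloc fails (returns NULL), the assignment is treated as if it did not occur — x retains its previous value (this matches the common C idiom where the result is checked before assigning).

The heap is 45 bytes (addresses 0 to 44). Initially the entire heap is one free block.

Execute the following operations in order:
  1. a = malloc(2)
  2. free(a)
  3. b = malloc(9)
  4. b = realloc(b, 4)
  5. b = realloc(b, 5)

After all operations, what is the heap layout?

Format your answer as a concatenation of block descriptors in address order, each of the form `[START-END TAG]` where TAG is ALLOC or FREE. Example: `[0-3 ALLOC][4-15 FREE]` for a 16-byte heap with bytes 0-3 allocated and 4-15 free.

Answer: [0-4 ALLOC][5-44 FREE]

Derivation:
Op 1: a = malloc(2) -> a = 0; heap: [0-1 ALLOC][2-44 FREE]
Op 2: free(a) -> (freed a); heap: [0-44 FREE]
Op 3: b = malloc(9) -> b = 0; heap: [0-8 ALLOC][9-44 FREE]
Op 4: b = realloc(b, 4) -> b = 0; heap: [0-3 ALLOC][4-44 FREE]
Op 5: b = realloc(b, 5) -> b = 0; heap: [0-4 ALLOC][5-44 FREE]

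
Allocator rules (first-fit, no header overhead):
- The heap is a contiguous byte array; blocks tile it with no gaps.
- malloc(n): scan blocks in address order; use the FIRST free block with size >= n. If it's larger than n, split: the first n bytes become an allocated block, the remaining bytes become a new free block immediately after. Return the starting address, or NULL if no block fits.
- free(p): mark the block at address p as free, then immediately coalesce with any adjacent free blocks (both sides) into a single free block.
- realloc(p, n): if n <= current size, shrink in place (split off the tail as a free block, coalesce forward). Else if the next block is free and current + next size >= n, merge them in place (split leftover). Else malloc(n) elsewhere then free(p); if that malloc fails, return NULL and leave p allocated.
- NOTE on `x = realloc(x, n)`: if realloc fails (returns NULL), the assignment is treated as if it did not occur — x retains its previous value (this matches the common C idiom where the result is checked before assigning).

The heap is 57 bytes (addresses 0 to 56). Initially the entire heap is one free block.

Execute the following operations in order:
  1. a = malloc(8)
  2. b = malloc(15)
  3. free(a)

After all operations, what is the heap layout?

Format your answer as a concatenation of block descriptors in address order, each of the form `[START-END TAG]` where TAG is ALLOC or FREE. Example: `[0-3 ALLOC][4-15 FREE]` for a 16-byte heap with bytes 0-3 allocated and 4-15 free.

Op 1: a = malloc(8) -> a = 0; heap: [0-7 ALLOC][8-56 FREE]
Op 2: b = malloc(15) -> b = 8; heap: [0-7 ALLOC][8-22 ALLOC][23-56 FREE]
Op 3: free(a) -> (freed a); heap: [0-7 FREE][8-22 ALLOC][23-56 FREE]

Answer: [0-7 FREE][8-22 ALLOC][23-56 FREE]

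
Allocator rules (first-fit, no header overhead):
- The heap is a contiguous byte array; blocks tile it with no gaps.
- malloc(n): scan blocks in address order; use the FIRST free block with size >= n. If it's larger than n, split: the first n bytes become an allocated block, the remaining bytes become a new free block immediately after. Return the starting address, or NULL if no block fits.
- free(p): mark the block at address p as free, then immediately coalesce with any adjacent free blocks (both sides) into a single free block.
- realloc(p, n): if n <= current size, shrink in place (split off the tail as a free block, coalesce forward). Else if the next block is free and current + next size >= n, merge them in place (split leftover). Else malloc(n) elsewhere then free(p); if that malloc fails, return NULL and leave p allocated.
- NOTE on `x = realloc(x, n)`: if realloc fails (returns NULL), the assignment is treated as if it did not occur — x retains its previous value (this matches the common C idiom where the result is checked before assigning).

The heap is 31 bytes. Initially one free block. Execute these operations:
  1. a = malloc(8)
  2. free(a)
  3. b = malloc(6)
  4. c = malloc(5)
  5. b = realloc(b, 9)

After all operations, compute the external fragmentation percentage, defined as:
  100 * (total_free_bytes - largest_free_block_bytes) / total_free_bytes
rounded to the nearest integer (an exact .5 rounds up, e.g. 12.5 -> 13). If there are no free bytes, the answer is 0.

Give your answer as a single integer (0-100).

Answer: 35

Derivation:
Op 1: a = malloc(8) -> a = 0; heap: [0-7 ALLOC][8-30 FREE]
Op 2: free(a) -> (freed a); heap: [0-30 FREE]
Op 3: b = malloc(6) -> b = 0; heap: [0-5 ALLOC][6-30 FREE]
Op 4: c = malloc(5) -> c = 6; heap: [0-5 ALLOC][6-10 ALLOC][11-30 FREE]
Op 5: b = realloc(b, 9) -> b = 11; heap: [0-5 FREE][6-10 ALLOC][11-19 ALLOC][20-30 FREE]
Free blocks: [6 11] total_free=17 largest=11 -> 100*(17-11)/17 = 600/17 ≈ 35.294 -> rounds to 35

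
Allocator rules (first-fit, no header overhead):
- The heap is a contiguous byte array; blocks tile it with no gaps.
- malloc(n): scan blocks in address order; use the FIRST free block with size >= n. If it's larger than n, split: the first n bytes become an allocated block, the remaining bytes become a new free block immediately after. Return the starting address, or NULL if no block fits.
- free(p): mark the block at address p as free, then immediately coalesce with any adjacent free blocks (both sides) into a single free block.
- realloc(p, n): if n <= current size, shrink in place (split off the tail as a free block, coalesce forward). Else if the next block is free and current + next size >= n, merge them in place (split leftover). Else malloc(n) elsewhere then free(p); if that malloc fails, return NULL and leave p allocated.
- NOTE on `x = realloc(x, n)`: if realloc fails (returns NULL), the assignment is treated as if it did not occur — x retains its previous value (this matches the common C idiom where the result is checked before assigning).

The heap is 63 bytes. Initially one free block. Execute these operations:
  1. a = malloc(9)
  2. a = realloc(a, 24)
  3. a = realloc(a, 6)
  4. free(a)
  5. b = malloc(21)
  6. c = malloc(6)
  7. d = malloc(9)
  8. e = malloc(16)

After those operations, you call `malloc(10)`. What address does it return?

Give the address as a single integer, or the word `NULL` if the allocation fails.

Answer: 52

Derivation:
Op 1: a = malloc(9) -> a = 0; heap: [0-8 ALLOC][9-62 FREE]
Op 2: a = realloc(a, 24) -> a = 0; heap: [0-23 ALLOC][24-62 FREE]
Op 3: a = realloc(a, 6) -> a = 0; heap: [0-5 ALLOC][6-62 FREE]
Op 4: free(a) -> (freed a); heap: [0-62 FREE]
Op 5: b = malloc(21) -> b = 0; heap: [0-20 ALLOC][21-62 FREE]
Op 6: c = malloc(6) -> c = 21; heap: [0-20 ALLOC][21-26 ALLOC][27-62 FREE]
Op 7: d = malloc(9) -> d = 27; heap: [0-20 ALLOC][21-26 ALLOC][27-35 ALLOC][36-62 FREE]
Op 8: e = malloc(16) -> e = 36; heap: [0-20 ALLOC][21-26 ALLOC][27-35 ALLOC][36-51 ALLOC][52-62 FREE]
malloc(10): first-fit scan over [0-20 ALLOC][21-26 ALLOC][27-35 ALLOC][36-51 ALLOC][52-62 FREE] -> 52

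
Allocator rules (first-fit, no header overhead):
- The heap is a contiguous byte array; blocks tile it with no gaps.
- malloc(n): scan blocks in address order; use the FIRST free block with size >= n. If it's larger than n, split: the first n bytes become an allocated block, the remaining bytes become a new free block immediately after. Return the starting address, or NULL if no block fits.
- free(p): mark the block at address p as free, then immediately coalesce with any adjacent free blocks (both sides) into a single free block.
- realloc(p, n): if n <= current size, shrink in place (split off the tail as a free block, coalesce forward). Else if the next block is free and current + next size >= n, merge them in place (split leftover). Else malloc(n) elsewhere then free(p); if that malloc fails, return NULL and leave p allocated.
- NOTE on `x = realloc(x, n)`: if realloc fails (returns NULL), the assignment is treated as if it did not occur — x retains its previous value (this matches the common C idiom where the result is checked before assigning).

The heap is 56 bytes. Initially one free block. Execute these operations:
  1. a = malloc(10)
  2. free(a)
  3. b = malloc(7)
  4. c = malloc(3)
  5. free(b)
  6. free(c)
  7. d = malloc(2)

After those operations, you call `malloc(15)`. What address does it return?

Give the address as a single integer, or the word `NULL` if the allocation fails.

Op 1: a = malloc(10) -> a = 0; heap: [0-9 ALLOC][10-55 FREE]
Op 2: free(a) -> (freed a); heap: [0-55 FREE]
Op 3: b = malloc(7) -> b = 0; heap: [0-6 ALLOC][7-55 FREE]
Op 4: c = malloc(3) -> c = 7; heap: [0-6 ALLOC][7-9 ALLOC][10-55 FREE]
Op 5: free(b) -> (freed b); heap: [0-6 FREE][7-9 ALLOC][10-55 FREE]
Op 6: free(c) -> (freed c); heap: [0-55 FREE]
Op 7: d = malloc(2) -> d = 0; heap: [0-1 ALLOC][2-55 FREE]
malloc(15): first-fit scan over [0-1 ALLOC][2-55 FREE] -> 2

Answer: 2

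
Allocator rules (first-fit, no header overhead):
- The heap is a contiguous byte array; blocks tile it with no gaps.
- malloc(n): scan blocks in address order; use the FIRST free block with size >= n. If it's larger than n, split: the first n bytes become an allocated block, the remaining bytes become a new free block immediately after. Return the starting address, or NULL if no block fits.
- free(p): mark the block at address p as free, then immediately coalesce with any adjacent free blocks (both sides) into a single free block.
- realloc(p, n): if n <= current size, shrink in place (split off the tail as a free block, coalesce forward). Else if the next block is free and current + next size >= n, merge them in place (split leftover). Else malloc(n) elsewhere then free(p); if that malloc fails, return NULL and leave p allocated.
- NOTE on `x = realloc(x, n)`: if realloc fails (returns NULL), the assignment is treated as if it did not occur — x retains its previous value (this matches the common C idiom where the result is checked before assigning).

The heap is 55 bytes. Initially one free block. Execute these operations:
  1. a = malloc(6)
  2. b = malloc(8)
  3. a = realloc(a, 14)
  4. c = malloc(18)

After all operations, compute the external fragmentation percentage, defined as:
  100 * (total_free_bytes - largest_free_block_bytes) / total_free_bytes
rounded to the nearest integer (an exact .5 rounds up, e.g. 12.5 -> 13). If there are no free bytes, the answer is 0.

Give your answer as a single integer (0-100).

Answer: 40

Derivation:
Op 1: a = malloc(6) -> a = 0; heap: [0-5 ALLOC][6-54 FREE]
Op 2: b = malloc(8) -> b = 6; heap: [0-5 ALLOC][6-13 ALLOC][14-54 FREE]
Op 3: a = realloc(a, 14) -> a = 14; heap: [0-5 FREE][6-13 ALLOC][14-27 ALLOC][28-54 FREE]
Op 4: c = malloc(18) -> c = 28; heap: [0-5 FREE][6-13 ALLOC][14-27 ALLOC][28-45 ALLOC][46-54 FREE]
Free blocks: [6 9] total_free=15 largest=9 -> 100*(15-9)/15 = 600/15 = 40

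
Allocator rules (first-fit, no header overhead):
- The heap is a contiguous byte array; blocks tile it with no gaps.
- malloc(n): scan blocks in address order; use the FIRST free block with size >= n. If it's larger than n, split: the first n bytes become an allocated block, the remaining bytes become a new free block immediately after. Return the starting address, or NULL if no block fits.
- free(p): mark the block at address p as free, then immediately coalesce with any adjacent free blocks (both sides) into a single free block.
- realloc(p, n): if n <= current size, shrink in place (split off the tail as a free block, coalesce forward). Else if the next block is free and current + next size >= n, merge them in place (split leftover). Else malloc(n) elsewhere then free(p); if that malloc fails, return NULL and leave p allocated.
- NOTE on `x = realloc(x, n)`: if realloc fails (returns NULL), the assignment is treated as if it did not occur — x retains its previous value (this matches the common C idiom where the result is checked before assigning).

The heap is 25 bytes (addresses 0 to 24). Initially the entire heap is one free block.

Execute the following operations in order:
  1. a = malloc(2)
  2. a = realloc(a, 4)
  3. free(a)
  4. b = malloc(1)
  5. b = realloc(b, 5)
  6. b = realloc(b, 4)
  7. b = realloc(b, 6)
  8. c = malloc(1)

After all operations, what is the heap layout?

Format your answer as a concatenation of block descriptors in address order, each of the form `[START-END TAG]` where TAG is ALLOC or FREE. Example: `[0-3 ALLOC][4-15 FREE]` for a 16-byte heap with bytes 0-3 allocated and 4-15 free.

Answer: [0-5 ALLOC][6-6 ALLOC][7-24 FREE]

Derivation:
Op 1: a = malloc(2) -> a = 0; heap: [0-1 ALLOC][2-24 FREE]
Op 2: a = realloc(a, 4) -> a = 0; heap: [0-3 ALLOC][4-24 FREE]
Op 3: free(a) -> (freed a); heap: [0-24 FREE]
Op 4: b = malloc(1) -> b = 0; heap: [0-0 ALLOC][1-24 FREE]
Op 5: b = realloc(b, 5) -> b = 0; heap: [0-4 ALLOC][5-24 FREE]
Op 6: b = realloc(b, 4) -> b = 0; heap: [0-3 ALLOC][4-24 FREE]
Op 7: b = realloc(b, 6) -> b = 0; heap: [0-5 ALLOC][6-24 FREE]
Op 8: c = malloc(1) -> c = 6; heap: [0-5 ALLOC][6-6 ALLOC][7-24 FREE]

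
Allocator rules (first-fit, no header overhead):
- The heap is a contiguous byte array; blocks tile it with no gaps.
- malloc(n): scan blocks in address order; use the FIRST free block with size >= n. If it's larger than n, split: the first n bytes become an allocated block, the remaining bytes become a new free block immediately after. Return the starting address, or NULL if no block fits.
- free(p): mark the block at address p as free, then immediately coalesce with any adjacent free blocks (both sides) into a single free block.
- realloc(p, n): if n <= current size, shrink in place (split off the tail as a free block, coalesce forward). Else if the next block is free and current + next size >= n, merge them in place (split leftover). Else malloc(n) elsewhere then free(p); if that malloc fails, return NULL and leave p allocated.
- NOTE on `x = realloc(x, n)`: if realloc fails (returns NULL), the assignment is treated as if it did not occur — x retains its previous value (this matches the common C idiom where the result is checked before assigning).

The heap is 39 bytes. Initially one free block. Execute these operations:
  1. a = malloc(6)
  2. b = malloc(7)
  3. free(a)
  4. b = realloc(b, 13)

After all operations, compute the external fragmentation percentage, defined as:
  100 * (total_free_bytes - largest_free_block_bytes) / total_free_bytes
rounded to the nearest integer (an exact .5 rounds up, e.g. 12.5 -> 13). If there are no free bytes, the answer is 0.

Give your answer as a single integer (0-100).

Op 1: a = malloc(6) -> a = 0; heap: [0-5 ALLOC][6-38 FREE]
Op 2: b = malloc(7) -> b = 6; heap: [0-5 ALLOC][6-12 ALLOC][13-38 FREE]
Op 3: free(a) -> (freed a); heap: [0-5 FREE][6-12 ALLOC][13-38 FREE]
Op 4: b = realloc(b, 13) -> b = 6; heap: [0-5 FREE][6-18 ALLOC][19-38 FREE]
Free blocks: [6 20] total_free=26 largest=20 -> 100*(26-20)/26 = 600/26 ≈ 23.077 -> rounds to 23

Answer: 23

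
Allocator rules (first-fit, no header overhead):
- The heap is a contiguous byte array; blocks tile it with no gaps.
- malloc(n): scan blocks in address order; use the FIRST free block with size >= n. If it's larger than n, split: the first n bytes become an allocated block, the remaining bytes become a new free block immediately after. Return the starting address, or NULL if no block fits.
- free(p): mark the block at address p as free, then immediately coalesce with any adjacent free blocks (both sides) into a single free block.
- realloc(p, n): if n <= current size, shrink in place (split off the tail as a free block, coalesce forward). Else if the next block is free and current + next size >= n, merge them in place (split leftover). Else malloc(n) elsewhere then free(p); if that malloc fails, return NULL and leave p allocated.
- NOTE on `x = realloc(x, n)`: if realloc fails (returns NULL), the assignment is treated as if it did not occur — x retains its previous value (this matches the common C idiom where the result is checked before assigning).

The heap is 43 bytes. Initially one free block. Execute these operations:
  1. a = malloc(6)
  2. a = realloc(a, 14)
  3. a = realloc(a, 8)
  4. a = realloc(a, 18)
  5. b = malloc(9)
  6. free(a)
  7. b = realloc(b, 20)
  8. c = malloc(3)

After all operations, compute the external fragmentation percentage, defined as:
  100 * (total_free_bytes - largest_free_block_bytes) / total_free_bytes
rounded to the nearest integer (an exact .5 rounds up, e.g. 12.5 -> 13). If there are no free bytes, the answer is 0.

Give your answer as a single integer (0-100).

Answer: 25

Derivation:
Op 1: a = malloc(6) -> a = 0; heap: [0-5 ALLOC][6-42 FREE]
Op 2: a = realloc(a, 14) -> a = 0; heap: [0-13 ALLOC][14-42 FREE]
Op 3: a = realloc(a, 8) -> a = 0; heap: [0-7 ALLOC][8-42 FREE]
Op 4: a = realloc(a, 18) -> a = 0; heap: [0-17 ALLOC][18-42 FREE]
Op 5: b = malloc(9) -> b = 18; heap: [0-17 ALLOC][18-26 ALLOC][27-42 FREE]
Op 6: free(a) -> (freed a); heap: [0-17 FREE][18-26 ALLOC][27-42 FREE]
Op 7: b = realloc(b, 20) -> b = 18; heap: [0-17 FREE][18-37 ALLOC][38-42 FREE]
Op 8: c = malloc(3) -> c = 0; heap: [0-2 ALLOC][3-17 FREE][18-37 ALLOC][38-42 FREE]
Free blocks: [15 5] total_free=20 largest=15 -> 100*(20-15)/20 = 500/20 = 25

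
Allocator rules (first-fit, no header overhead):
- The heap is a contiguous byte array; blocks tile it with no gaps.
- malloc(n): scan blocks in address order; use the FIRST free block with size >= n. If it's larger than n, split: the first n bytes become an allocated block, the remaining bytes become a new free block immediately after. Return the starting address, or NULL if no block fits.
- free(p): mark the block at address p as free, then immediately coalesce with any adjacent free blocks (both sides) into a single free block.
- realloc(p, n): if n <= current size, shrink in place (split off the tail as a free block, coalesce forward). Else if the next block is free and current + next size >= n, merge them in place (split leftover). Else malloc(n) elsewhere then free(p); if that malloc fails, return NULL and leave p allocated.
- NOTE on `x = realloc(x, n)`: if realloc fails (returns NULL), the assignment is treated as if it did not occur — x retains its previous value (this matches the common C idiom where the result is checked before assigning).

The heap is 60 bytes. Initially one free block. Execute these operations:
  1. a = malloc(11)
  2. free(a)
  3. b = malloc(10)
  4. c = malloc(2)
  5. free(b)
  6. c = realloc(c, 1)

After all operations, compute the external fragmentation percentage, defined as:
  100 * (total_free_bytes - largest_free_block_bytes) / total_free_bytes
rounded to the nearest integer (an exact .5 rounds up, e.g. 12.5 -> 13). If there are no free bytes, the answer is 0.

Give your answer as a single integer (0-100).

Op 1: a = malloc(11) -> a = 0; heap: [0-10 ALLOC][11-59 FREE]
Op 2: free(a) -> (freed a); heap: [0-59 FREE]
Op 3: b = malloc(10) -> b = 0; heap: [0-9 ALLOC][10-59 FREE]
Op 4: c = malloc(2) -> c = 10; heap: [0-9 ALLOC][10-11 ALLOC][12-59 FREE]
Op 5: free(b) -> (freed b); heap: [0-9 FREE][10-11 ALLOC][12-59 FREE]
Op 6: c = realloc(c, 1) -> c = 10; heap: [0-9 FREE][10-10 ALLOC][11-59 FREE]
Free blocks: [10 49] total_free=59 largest=49 -> 100*(59-49)/59 = 1000/59 ≈ 16.949 -> rounds to 17

Answer: 17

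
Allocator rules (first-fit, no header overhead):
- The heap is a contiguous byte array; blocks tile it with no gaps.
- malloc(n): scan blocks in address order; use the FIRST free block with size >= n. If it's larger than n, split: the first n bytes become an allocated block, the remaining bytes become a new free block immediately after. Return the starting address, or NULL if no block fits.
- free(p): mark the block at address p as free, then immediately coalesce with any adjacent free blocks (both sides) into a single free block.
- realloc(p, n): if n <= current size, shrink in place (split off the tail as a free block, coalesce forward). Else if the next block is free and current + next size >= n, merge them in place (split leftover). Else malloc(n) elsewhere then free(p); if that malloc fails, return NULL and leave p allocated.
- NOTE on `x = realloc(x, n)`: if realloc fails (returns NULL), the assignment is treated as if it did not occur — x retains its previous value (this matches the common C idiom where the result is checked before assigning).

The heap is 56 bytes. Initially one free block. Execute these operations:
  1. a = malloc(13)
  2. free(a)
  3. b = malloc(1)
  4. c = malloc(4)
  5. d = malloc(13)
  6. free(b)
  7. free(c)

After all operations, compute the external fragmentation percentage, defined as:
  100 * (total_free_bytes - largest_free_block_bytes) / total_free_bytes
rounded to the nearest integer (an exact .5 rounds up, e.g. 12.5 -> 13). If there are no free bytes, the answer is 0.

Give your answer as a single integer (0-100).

Answer: 12

Derivation:
Op 1: a = malloc(13) -> a = 0; heap: [0-12 ALLOC][13-55 FREE]
Op 2: free(a) -> (freed a); heap: [0-55 FREE]
Op 3: b = malloc(1) -> b = 0; heap: [0-0 ALLOC][1-55 FREE]
Op 4: c = malloc(4) -> c = 1; heap: [0-0 ALLOC][1-4 ALLOC][5-55 FREE]
Op 5: d = malloc(13) -> d = 5; heap: [0-0 ALLOC][1-4 ALLOC][5-17 ALLOC][18-55 FREE]
Op 6: free(b) -> (freed b); heap: [0-0 FREE][1-4 ALLOC][5-17 ALLOC][18-55 FREE]
Op 7: free(c) -> (freed c); heap: [0-4 FREE][5-17 ALLOC][18-55 FREE]
Free blocks: [5 38] total_free=43 largest=38 -> 100*(43-38)/43 = 500/43 ≈ 11.628 -> rounds to 12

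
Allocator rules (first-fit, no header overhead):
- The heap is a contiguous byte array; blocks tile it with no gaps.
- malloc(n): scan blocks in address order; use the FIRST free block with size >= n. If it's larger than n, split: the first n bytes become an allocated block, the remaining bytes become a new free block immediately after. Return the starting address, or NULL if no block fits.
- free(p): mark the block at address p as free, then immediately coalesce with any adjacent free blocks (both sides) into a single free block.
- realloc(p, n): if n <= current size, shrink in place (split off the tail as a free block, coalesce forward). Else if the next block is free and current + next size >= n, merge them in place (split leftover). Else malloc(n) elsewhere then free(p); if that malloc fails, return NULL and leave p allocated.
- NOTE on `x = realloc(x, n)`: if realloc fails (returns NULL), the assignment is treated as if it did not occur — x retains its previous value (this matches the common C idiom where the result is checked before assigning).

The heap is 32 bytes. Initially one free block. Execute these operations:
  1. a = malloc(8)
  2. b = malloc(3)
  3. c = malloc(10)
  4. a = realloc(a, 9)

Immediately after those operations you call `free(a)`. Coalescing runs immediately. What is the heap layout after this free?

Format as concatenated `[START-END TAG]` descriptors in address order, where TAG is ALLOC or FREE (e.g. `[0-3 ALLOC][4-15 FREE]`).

Answer: [0-7 FREE][8-10 ALLOC][11-20 ALLOC][21-31 FREE]

Derivation:
Op 1: a = malloc(8) -> a = 0; heap: [0-7 ALLOC][8-31 FREE]
Op 2: b = malloc(3) -> b = 8; heap: [0-7 ALLOC][8-10 ALLOC][11-31 FREE]
Op 3: c = malloc(10) -> c = 11; heap: [0-7 ALLOC][8-10 ALLOC][11-20 ALLOC][21-31 FREE]
Op 4: a = realloc(a, 9) -> a = 21; heap: [0-7 FREE][8-10 ALLOC][11-20 ALLOC][21-29 ALLOC][30-31 FREE]
free(a): a = 21 -> block [21-29 ALLOC]; mark free, coalesce with adjacent free neighbors -> [0-7 FREE][8-10 ALLOC][11-20 ALLOC][21-31 FREE]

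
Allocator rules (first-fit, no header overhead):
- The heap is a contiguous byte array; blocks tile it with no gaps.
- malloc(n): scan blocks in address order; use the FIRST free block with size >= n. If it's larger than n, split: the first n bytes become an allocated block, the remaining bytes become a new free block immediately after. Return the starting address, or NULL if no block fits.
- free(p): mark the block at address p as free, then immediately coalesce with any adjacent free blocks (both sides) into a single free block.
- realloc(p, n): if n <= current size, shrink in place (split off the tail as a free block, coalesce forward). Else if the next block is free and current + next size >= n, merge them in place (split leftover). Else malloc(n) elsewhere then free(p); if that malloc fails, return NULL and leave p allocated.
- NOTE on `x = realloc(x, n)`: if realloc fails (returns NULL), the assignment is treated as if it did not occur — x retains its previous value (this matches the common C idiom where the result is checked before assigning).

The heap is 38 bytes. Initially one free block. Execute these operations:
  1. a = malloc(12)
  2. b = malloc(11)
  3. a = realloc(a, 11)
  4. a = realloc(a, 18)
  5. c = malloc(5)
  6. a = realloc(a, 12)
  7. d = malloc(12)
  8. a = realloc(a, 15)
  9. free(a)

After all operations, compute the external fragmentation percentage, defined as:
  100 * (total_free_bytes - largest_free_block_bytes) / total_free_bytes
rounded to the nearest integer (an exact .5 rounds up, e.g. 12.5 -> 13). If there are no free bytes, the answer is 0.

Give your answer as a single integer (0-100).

Op 1: a = malloc(12) -> a = 0; heap: [0-11 ALLOC][12-37 FREE]
Op 2: b = malloc(11) -> b = 12; heap: [0-11 ALLOC][12-22 ALLOC][23-37 FREE]
Op 3: a = realloc(a, 11) -> a = 0; heap: [0-10 ALLOC][11-11 FREE][12-22 ALLOC][23-37 FREE]
Op 4: a = realloc(a, 18) -> NULL (a unchanged); heap: [0-10 ALLOC][11-11 FREE][12-22 ALLOC][23-37 FREE]
Op 5: c = malloc(5) -> c = 23; heap: [0-10 ALLOC][11-11 FREE][12-22 ALLOC][23-27 ALLOC][28-37 FREE]
Op 6: a = realloc(a, 12) -> a = 0; heap: [0-11 ALLOC][12-22 ALLOC][23-27 ALLOC][28-37 FREE]
Op 7: d = malloc(12) -> d = NULL; heap: [0-11 ALLOC][12-22 ALLOC][23-27 ALLOC][28-37 FREE]
Op 8: a = realloc(a, 15) -> NULL (a unchanged); heap: [0-11 ALLOC][12-22 ALLOC][23-27 ALLOC][28-37 FREE]
Op 9: free(a) -> (freed a); heap: [0-11 FREE][12-22 ALLOC][23-27 ALLOC][28-37 FREE]
Free blocks: [12 10] total_free=22 largest=12 -> 100*(22-12)/22 = 1000/22 ≈ 45.455 -> rounds to 45

Answer: 45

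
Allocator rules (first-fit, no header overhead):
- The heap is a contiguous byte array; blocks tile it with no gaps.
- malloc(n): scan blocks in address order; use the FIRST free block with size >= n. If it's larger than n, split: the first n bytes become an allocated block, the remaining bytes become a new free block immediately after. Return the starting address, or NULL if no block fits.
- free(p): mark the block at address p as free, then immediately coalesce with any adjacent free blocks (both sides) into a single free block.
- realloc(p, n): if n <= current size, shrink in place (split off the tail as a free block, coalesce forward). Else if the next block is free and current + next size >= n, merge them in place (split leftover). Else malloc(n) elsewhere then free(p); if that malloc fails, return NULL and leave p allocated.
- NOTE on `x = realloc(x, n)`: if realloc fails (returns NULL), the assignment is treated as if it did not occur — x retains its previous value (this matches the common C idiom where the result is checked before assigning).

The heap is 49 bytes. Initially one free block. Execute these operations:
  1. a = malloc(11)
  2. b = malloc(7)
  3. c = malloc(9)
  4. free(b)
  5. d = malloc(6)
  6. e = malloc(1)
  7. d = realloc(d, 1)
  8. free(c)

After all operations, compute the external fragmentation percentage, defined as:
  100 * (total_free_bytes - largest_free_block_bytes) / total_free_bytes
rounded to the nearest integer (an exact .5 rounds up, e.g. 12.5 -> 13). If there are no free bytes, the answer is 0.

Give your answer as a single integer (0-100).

Op 1: a = malloc(11) -> a = 0; heap: [0-10 ALLOC][11-48 FREE]
Op 2: b = malloc(7) -> b = 11; heap: [0-10 ALLOC][11-17 ALLOC][18-48 FREE]
Op 3: c = malloc(9) -> c = 18; heap: [0-10 ALLOC][11-17 ALLOC][18-26 ALLOC][27-48 FREE]
Op 4: free(b) -> (freed b); heap: [0-10 ALLOC][11-17 FREE][18-26 ALLOC][27-48 FREE]
Op 5: d = malloc(6) -> d = 11; heap: [0-10 ALLOC][11-16 ALLOC][17-17 FREE][18-26 ALLOC][27-48 FREE]
Op 6: e = malloc(1) -> e = 17; heap: [0-10 ALLOC][11-16 ALLOC][17-17 ALLOC][18-26 ALLOC][27-48 FREE]
Op 7: d = realloc(d, 1) -> d = 11; heap: [0-10 ALLOC][11-11 ALLOC][12-16 FREE][17-17 ALLOC][18-26 ALLOC][27-48 FREE]
Op 8: free(c) -> (freed c); heap: [0-10 ALLOC][11-11 ALLOC][12-16 FREE][17-17 ALLOC][18-48 FREE]
Free blocks: [5 31] total_free=36 largest=31 -> 100*(36-31)/36 = 500/36 ≈ 13.889 -> rounds to 14

Answer: 14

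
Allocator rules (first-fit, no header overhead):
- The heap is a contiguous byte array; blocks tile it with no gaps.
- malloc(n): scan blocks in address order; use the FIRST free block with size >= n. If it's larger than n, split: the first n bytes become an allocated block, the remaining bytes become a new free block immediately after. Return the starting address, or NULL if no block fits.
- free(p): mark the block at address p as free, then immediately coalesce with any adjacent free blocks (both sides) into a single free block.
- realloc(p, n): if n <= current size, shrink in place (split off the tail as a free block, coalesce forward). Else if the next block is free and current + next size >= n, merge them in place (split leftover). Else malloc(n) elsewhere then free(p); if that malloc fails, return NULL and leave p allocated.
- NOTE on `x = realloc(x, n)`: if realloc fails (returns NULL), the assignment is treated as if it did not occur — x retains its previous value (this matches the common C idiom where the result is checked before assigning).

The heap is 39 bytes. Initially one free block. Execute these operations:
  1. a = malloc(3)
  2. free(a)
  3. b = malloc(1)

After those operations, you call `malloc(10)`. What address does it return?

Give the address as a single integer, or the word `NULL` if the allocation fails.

Answer: 1

Derivation:
Op 1: a = malloc(3) -> a = 0; heap: [0-2 ALLOC][3-38 FREE]
Op 2: free(a) -> (freed a); heap: [0-38 FREE]
Op 3: b = malloc(1) -> b = 0; heap: [0-0 ALLOC][1-38 FREE]
malloc(10): first-fit scan over [0-0 ALLOC][1-38 FREE] -> 1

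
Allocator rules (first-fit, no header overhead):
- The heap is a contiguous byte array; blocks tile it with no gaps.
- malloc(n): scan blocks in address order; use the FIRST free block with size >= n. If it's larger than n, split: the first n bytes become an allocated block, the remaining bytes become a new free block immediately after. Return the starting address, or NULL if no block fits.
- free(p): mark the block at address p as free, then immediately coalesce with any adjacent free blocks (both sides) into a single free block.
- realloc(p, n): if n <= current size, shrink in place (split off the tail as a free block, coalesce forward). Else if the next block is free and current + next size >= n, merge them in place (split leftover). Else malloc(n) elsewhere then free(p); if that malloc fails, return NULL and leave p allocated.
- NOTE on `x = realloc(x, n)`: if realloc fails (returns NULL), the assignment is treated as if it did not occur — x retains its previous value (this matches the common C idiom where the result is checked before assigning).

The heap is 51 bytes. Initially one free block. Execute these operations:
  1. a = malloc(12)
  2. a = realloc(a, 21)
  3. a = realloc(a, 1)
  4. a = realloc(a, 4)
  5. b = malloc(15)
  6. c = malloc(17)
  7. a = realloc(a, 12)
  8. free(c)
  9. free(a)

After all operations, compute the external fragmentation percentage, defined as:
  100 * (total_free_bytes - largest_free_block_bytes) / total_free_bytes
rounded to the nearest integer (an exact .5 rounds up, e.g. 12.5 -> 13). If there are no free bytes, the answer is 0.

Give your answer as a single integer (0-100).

Answer: 11

Derivation:
Op 1: a = malloc(12) -> a = 0; heap: [0-11 ALLOC][12-50 FREE]
Op 2: a = realloc(a, 21) -> a = 0; heap: [0-20 ALLOC][21-50 FREE]
Op 3: a = realloc(a, 1) -> a = 0; heap: [0-0 ALLOC][1-50 FREE]
Op 4: a = realloc(a, 4) -> a = 0; heap: [0-3 ALLOC][4-50 FREE]
Op 5: b = malloc(15) -> b = 4; heap: [0-3 ALLOC][4-18 ALLOC][19-50 FREE]
Op 6: c = malloc(17) -> c = 19; heap: [0-3 ALLOC][4-18 ALLOC][19-35 ALLOC][36-50 FREE]
Op 7: a = realloc(a, 12) -> a = 36; heap: [0-3 FREE][4-18 ALLOC][19-35 ALLOC][36-47 ALLOC][48-50 FREE]
Op 8: free(c) -> (freed c); heap: [0-3 FREE][4-18 ALLOC][19-35 FREE][36-47 ALLOC][48-50 FREE]
Op 9: free(a) -> (freed a); heap: [0-3 FREE][4-18 ALLOC][19-50 FREE]
Free blocks: [4 32] total_free=36 largest=32 -> 100*(36-32)/36 = 400/36 ≈ 11.111 -> rounds to 11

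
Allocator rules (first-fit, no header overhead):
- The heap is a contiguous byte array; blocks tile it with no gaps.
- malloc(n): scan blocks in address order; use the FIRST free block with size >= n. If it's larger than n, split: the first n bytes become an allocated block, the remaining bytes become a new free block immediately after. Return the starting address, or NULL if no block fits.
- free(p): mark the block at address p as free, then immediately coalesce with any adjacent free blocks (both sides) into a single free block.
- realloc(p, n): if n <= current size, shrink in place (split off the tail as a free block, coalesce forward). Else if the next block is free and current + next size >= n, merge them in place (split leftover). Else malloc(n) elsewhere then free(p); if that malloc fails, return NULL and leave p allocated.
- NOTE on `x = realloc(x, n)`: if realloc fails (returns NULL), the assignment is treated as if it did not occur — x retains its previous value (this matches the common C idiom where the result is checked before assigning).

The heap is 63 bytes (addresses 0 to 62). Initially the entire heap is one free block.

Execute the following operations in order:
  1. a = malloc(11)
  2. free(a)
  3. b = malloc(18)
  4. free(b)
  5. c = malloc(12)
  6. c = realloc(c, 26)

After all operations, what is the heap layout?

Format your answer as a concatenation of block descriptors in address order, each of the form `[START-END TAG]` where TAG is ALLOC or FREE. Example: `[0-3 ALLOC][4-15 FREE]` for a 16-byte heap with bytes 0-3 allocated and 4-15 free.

Op 1: a = malloc(11) -> a = 0; heap: [0-10 ALLOC][11-62 FREE]
Op 2: free(a) -> (freed a); heap: [0-62 FREE]
Op 3: b = malloc(18) -> b = 0; heap: [0-17 ALLOC][18-62 FREE]
Op 4: free(b) -> (freed b); heap: [0-62 FREE]
Op 5: c = malloc(12) -> c = 0; heap: [0-11 ALLOC][12-62 FREE]
Op 6: c = realloc(c, 26) -> c = 0; heap: [0-25 ALLOC][26-62 FREE]

Answer: [0-25 ALLOC][26-62 FREE]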